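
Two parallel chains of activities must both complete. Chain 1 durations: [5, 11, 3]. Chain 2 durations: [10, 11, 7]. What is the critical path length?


Path A total = 5 + 11 + 3 = 19
Path B total = 10 + 11 + 7 = 28
Critical path = longest path = max(19, 28) = 28

28


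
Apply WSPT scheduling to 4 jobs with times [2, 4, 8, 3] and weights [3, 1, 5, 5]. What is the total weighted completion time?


Compute p/w ratios and sort ascending (WSPT): [(3, 5), (2, 3), (8, 5), (4, 1)]
Compute weighted completion times:
  Job (p=3,w=5): C=3, w*C=5*3=15
  Job (p=2,w=3): C=5, w*C=3*5=15
  Job (p=8,w=5): C=13, w*C=5*13=65
  Job (p=4,w=1): C=17, w*C=1*17=17
Total weighted completion time = 112

112


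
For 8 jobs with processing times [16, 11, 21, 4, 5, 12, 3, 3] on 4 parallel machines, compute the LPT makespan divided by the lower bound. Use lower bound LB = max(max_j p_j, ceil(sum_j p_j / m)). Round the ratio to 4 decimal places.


LPT order: [21, 16, 12, 11, 5, 4, 3, 3]
Machine loads after assignment: [21, 19, 19, 16]
LPT makespan = 21
Lower bound = max(max_job, ceil(total/4)) = max(21, 19) = 21
Ratio = 21 / 21 = 1.0

1.0


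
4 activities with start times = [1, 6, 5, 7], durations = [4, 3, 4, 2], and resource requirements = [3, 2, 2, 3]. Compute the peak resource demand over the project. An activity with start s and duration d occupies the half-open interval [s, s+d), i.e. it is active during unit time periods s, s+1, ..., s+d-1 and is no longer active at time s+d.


Each activity i is active on [start_i, start_i + duration_i).
Compute total resource usage per time slot:
  t=0: active resources = [], total = 0
  t=1: active resources = [3], total = 3
  t=2: active resources = [3], total = 3
  t=3: active resources = [3], total = 3
  t=4: active resources = [3], total = 3
  t=5: active resources = [2], total = 2
  t=6: active resources = [2, 2], total = 4
  t=7: active resources = [2, 2, 3], total = 7
  t=8: active resources = [2, 2, 3], total = 7
Peak resource demand = 7

7


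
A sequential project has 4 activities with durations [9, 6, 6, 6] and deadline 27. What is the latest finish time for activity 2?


LF(activity 2) = deadline - sum of successor durations
Successors: activities 3 through 4 with durations [6, 6]
Sum of successor durations = 12
LF = 27 - 12 = 15

15


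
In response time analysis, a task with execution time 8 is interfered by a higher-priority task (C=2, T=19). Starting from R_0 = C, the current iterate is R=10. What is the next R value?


R_next = C + ceil(R_prev / T_hp) * C_hp
ceil(10 / 19) = ceil(0.5263) = 1
Interference = 1 * 2 = 2
R_next = 8 + 2 = 10
R_next = R_prev, so the iteration has converged (response time = 10).

10


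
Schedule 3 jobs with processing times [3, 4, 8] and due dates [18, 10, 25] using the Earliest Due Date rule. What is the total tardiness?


Sort by due date (EDD order): [(4, 10), (3, 18), (8, 25)]
Compute completion times and tardiness:
  Job 1: p=4, d=10, C=4, tardiness=max(0,4-10)=0
  Job 2: p=3, d=18, C=7, tardiness=max(0,7-18)=0
  Job 3: p=8, d=25, C=15, tardiness=max(0,15-25)=0
Total tardiness = 0

0


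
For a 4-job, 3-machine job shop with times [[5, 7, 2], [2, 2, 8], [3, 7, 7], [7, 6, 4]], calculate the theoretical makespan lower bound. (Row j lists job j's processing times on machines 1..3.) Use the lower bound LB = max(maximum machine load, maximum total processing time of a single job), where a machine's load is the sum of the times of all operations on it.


Machine loads:
  Machine 1: 5 + 2 + 3 + 7 = 17
  Machine 2: 7 + 2 + 7 + 6 = 22
  Machine 3: 2 + 8 + 7 + 4 = 21
Max machine load = 22
Job totals:
  Job 1: 14
  Job 2: 12
  Job 3: 17
  Job 4: 17
Max job total = 17
Lower bound = max(22, 17) = 22

22


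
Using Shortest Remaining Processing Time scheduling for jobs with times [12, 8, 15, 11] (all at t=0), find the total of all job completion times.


Since all jobs arrive at t=0, SRPT equals SPT ordering.
SPT order: [8, 11, 12, 15]
Completion times:
  Job 1: p=8, C=8
  Job 2: p=11, C=19
  Job 3: p=12, C=31
  Job 4: p=15, C=46
Total completion time = 8 + 19 + 31 + 46 = 104

104


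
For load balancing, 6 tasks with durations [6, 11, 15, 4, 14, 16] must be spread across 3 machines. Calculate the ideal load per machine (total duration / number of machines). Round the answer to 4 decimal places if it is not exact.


Total processing time = 6 + 11 + 15 + 4 + 14 + 16 = 66
Number of machines = 3
Ideal balanced load = 66 / 3 = 22.0

22.0


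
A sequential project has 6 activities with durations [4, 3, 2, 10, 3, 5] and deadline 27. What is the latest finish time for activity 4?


LF(activity 4) = deadline - sum of successor durations
Successors: activities 5 through 6 with durations [3, 5]
Sum of successor durations = 8
LF = 27 - 8 = 19

19


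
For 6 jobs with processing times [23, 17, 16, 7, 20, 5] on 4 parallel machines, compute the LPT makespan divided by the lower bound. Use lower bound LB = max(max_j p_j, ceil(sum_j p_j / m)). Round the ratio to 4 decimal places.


LPT order: [23, 20, 17, 16, 7, 5]
Machine loads after assignment: [23, 20, 22, 23]
LPT makespan = 23
Lower bound = max(max_job, ceil(total/4)) = max(23, 22) = 23
Ratio = 23 / 23 = 1.0

1.0


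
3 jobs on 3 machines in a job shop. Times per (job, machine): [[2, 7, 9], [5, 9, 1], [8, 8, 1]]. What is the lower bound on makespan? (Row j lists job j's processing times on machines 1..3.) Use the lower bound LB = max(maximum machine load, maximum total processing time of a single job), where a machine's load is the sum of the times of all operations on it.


Machine loads:
  Machine 1: 2 + 5 + 8 = 15
  Machine 2: 7 + 9 + 8 = 24
  Machine 3: 9 + 1 + 1 = 11
Max machine load = 24
Job totals:
  Job 1: 18
  Job 2: 15
  Job 3: 17
Max job total = 18
Lower bound = max(24, 18) = 24

24


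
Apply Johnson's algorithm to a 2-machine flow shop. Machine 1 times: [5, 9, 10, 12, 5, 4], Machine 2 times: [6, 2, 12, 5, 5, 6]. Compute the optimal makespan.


Apply Johnson's rule:
  Group 1 (a <= b): [(6, 4, 6), (1, 5, 6), (5, 5, 5), (3, 10, 12)]
  Group 2 (a > b): [(4, 12, 5), (2, 9, 2)]
Optimal job order: [6, 1, 5, 3, 4, 2]
Schedule:
  Job 6: M1 done at 4, M2 done at 10
  Job 1: M1 done at 9, M2 done at 16
  Job 5: M1 done at 14, M2 done at 21
  Job 3: M1 done at 24, M2 done at 36
  Job 4: M1 done at 36, M2 done at 41
  Job 2: M1 done at 45, M2 done at 47
Makespan = 47

47


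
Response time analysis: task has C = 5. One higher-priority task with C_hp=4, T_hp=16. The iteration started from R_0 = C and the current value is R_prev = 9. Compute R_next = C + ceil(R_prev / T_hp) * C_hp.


R_next = C + ceil(R_prev / T_hp) * C_hp
ceil(9 / 16) = ceil(0.5625) = 1
Interference = 1 * 4 = 4
R_next = 5 + 4 = 9
R_next = R_prev, so the iteration has converged (response time = 9).

9


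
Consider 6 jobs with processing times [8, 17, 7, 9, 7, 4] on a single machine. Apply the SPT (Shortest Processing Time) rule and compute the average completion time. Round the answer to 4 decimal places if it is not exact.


Sort jobs by processing time (SPT order): [4, 7, 7, 8, 9, 17]
Compute completion times sequentially:
  Job 1: processing = 4, completes at 4
  Job 2: processing = 7, completes at 11
  Job 3: processing = 7, completes at 18
  Job 4: processing = 8, completes at 26
  Job 5: processing = 9, completes at 35
  Job 6: processing = 17, completes at 52
Sum of completion times = 146
Average completion time = 146/6 = 24.3333

24.3333


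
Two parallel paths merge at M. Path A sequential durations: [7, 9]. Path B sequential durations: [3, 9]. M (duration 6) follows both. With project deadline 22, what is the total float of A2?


Forward pass: ES(A2) = sum of predecessors on chain A = 7
EF = ES + duration = 7 + 9 = 16
Backward pass: LF(M) = deadline = 22; LS(M) = 22 - 6 = 16
LF(A2) = LS(M) - sum(successors on chain A) = 16 - 0 = 16
LS = LF - duration = 16 - 9 = 7
Total float = LS - ES = 7 - 7 = 0

0


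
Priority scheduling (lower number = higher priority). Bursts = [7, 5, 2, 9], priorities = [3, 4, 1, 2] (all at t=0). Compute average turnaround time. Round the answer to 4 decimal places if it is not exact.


Sort by priority (ascending = highest first):
Order: [(1, 2), (2, 9), (3, 7), (4, 5)]
Completion times:
  Priority 1, burst=2, C=2
  Priority 2, burst=9, C=11
  Priority 3, burst=7, C=18
  Priority 4, burst=5, C=23
Average turnaround = 54/4 = 13.5

13.5


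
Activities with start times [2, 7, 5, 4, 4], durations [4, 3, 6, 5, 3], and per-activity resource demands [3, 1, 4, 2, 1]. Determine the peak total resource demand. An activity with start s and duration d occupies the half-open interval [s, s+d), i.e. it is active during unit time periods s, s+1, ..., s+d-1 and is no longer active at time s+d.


Each activity i is active on [start_i, start_i + duration_i).
Compute total resource usage per time slot:
  t=0: active resources = [], total = 0
  t=1: active resources = [], total = 0
  t=2: active resources = [3], total = 3
  t=3: active resources = [3], total = 3
  t=4: active resources = [3, 2, 1], total = 6
  t=5: active resources = [3, 4, 2, 1], total = 10
  t=6: active resources = [4, 2, 1], total = 7
  t=7: active resources = [1, 4, 2], total = 7
  t=8: active resources = [1, 4, 2], total = 7
  t=9: active resources = [1, 4], total = 5
  t=10: active resources = [4], total = 4
Peak resource demand = 10

10


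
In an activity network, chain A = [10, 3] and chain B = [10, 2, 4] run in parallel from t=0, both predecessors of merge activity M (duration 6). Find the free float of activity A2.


ES(A2) = sum of predecessors on chain A = 10
EF(A2) = ES + duration = 10 + 3 = 13
Successor of A2 is M. ES(M) = max(sum(A), sum(B)) = max(13, 16) = 16
Free float = ES(successor) - EF(current) = 16 - 13 = 3

3


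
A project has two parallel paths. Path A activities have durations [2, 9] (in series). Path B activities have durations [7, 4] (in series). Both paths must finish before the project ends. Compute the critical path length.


Path A total = 2 + 9 = 11
Path B total = 7 + 4 = 11
Critical path = longest path = max(11, 11) = 11

11


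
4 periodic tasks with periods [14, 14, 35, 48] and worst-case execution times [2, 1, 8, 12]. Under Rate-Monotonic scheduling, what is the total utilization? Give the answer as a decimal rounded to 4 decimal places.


Compute individual utilizations (exact fractions):
  Task 1: C/T = 2/14 = 1/7 (approx. 0.1429)
  Task 2: C/T = 1/14 (approx. 0.0714)
  Task 3: C/T = 8/35 (approx. 0.2286)
  Task 4: C/T = 12/48 = 1/4 (approx. 0.25)
Total utilization U = 1/7 + 1/14 + 8/35 + 1/4 = 97/140
Rounded to 4 decimal places: U = 0.6929
RM (Liu & Layland) bound for 4 tasks = 0.756828; compare with U = 97/140 (approx. 0.692857)
U <= bound, so schedulable by RM sufficient condition.

0.6929


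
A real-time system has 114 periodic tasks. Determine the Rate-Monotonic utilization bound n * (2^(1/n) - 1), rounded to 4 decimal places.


Compute 2^(1/114) = 1.0060987606
Subtract 1: 1.0060987606 - 1 = 0.0060987606
Multiply by n: 114 * 0.0060987606 = 0.6952587084
Round to 4 dp: 0.6953

0.6953


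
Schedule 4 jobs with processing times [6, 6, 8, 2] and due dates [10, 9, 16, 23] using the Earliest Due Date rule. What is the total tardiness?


Sort by due date (EDD order): [(6, 9), (6, 10), (8, 16), (2, 23)]
Compute completion times and tardiness:
  Job 1: p=6, d=9, C=6, tardiness=max(0,6-9)=0
  Job 2: p=6, d=10, C=12, tardiness=max(0,12-10)=2
  Job 3: p=8, d=16, C=20, tardiness=max(0,20-16)=4
  Job 4: p=2, d=23, C=22, tardiness=max(0,22-23)=0
Total tardiness = 6

6


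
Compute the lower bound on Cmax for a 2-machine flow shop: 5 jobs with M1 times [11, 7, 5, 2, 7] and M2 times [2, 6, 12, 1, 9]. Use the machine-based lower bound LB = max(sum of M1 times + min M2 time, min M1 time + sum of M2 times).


LB1 = sum(M1 times) + min(M2 times) = 32 + 1 = 33
LB2 = min(M1 times) + sum(M2 times) = 2 + 30 = 32
Lower bound = max(LB1, LB2) = max(33, 32) = 33

33


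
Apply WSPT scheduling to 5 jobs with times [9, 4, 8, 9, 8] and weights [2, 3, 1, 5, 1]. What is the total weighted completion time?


Compute p/w ratios and sort ascending (WSPT): [(4, 3), (9, 5), (9, 2), (8, 1), (8, 1)]
Compute weighted completion times:
  Job (p=4,w=3): C=4, w*C=3*4=12
  Job (p=9,w=5): C=13, w*C=5*13=65
  Job (p=9,w=2): C=22, w*C=2*22=44
  Job (p=8,w=1): C=30, w*C=1*30=30
  Job (p=8,w=1): C=38, w*C=1*38=38
Total weighted completion time = 189

189


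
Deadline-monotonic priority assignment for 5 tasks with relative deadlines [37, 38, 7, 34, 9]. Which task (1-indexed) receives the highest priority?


Sort tasks by relative deadline (ascending):
  Task 3: deadline = 7
  Task 5: deadline = 9
  Task 4: deadline = 34
  Task 1: deadline = 37
  Task 2: deadline = 38
Priority order (highest first): [3, 5, 4, 1, 2]
Highest priority task = 3

3


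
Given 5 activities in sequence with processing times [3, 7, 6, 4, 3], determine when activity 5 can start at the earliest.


Activity 5 starts after activities 1 through 4 complete.
Predecessor durations: [3, 7, 6, 4]
ES = 3 + 7 + 6 + 4 = 20

20


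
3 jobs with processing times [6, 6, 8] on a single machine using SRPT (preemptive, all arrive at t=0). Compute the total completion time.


Since all jobs arrive at t=0, SRPT equals SPT ordering.
SPT order: [6, 6, 8]
Completion times:
  Job 1: p=6, C=6
  Job 2: p=6, C=12
  Job 3: p=8, C=20
Total completion time = 6 + 12 + 20 = 38

38


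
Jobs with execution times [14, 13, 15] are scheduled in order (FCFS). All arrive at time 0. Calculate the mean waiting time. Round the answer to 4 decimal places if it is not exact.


FCFS order (as given): [14, 13, 15]
Waiting times:
  Job 1: wait = 0
  Job 2: wait = 14
  Job 3: wait = 27
Sum of waiting times = 41
Average waiting time = 41/3 = 13.6667

13.6667


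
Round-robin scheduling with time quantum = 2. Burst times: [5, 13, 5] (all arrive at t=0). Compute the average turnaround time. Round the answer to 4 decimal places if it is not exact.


Time quantum = 2
Execution trace:
  J1 runs 2 units, time = 2
  J2 runs 2 units, time = 4
  J3 runs 2 units, time = 6
  J1 runs 2 units, time = 8
  J2 runs 2 units, time = 10
  J3 runs 2 units, time = 12
  J1 runs 1 units, time = 13
  J2 runs 2 units, time = 15
  J3 runs 1 units, time = 16
  J2 runs 2 units, time = 18
  J2 runs 2 units, time = 20
  J2 runs 2 units, time = 22
  J2 runs 1 units, time = 23
Finish times: [13, 23, 16]
Average turnaround = 52/3 = 17.3333

17.3333


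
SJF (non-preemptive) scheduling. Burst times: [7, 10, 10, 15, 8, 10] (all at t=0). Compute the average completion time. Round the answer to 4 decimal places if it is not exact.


SJF order (ascending): [7, 8, 10, 10, 10, 15]
Completion times:
  Job 1: burst=7, C=7
  Job 2: burst=8, C=15
  Job 3: burst=10, C=25
  Job 4: burst=10, C=35
  Job 5: burst=10, C=45
  Job 6: burst=15, C=60
Average completion = 187/6 = 31.1667

31.1667


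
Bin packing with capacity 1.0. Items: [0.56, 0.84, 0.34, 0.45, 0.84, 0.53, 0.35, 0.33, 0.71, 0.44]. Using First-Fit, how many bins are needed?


Place items sequentially using First-Fit:
  Item 0.56 -> new Bin 1
  Item 0.84 -> new Bin 2
  Item 0.34 -> Bin 1 (now 0.9)
  Item 0.45 -> new Bin 3
  Item 0.84 -> new Bin 4
  Item 0.53 -> Bin 3 (now 0.98)
  Item 0.35 -> new Bin 5
  Item 0.33 -> Bin 5 (now 0.68)
  Item 0.71 -> new Bin 6
  Item 0.44 -> new Bin 7
Total bins used = 7

7


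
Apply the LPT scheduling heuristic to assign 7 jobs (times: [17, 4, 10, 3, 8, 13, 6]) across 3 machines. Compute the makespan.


Sort jobs in decreasing order (LPT): [17, 13, 10, 8, 6, 4, 3]
Assign each job to the least loaded machine:
  Machine 1: jobs [17, 4], load = 21
  Machine 2: jobs [13, 6], load = 19
  Machine 3: jobs [10, 8, 3], load = 21
Makespan = max load = 21

21


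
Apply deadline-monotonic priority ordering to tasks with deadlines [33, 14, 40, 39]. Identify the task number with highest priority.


Sort tasks by relative deadline (ascending):
  Task 2: deadline = 14
  Task 1: deadline = 33
  Task 4: deadline = 39
  Task 3: deadline = 40
Priority order (highest first): [2, 1, 4, 3]
Highest priority task = 2

2


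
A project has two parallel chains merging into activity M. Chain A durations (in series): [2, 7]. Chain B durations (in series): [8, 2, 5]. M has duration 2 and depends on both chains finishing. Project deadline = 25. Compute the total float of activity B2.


Forward pass: ES(B2) = sum of predecessors on chain B = 8
EF = ES + duration = 8 + 2 = 10
Backward pass: LF(M) = deadline = 25; LS(M) = 25 - 2 = 23
LF(B2) = LS(M) - sum(successors on chain B) = 23 - 5 = 18
LS = LF - duration = 18 - 2 = 16
Total float = LS - ES = 16 - 8 = 8

8


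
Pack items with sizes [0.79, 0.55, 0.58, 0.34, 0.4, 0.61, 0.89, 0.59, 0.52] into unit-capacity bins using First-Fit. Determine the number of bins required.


Place items sequentially using First-Fit:
  Item 0.79 -> new Bin 1
  Item 0.55 -> new Bin 2
  Item 0.58 -> new Bin 3
  Item 0.34 -> Bin 2 (now 0.89)
  Item 0.4 -> Bin 3 (now 0.98)
  Item 0.61 -> new Bin 4
  Item 0.89 -> new Bin 5
  Item 0.59 -> new Bin 6
  Item 0.52 -> new Bin 7
Total bins used = 7

7


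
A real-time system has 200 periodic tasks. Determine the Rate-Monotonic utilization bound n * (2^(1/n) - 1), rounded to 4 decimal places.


Compute 2^(1/200) = 1.0034717485
Subtract 1: 1.0034717485 - 1 = 0.0034717485
Multiply by n: 200 * 0.0034717485 = 0.6943497000
Round to 4 dp: 0.6943

0.6943


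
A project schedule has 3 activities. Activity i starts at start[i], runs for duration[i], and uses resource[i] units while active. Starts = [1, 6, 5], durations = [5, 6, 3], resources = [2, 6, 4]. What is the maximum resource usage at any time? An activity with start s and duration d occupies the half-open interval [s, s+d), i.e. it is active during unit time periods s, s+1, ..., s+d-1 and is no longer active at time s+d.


Each activity i is active on [start_i, start_i + duration_i).
Compute total resource usage per time slot:
  t=0: active resources = [], total = 0
  t=1: active resources = [2], total = 2
  t=2: active resources = [2], total = 2
  t=3: active resources = [2], total = 2
  t=4: active resources = [2], total = 2
  t=5: active resources = [2, 4], total = 6
  t=6: active resources = [6, 4], total = 10
  t=7: active resources = [6, 4], total = 10
  t=8: active resources = [6], total = 6
  t=9: active resources = [6], total = 6
  t=10: active resources = [6], total = 6
  t=11: active resources = [6], total = 6
Peak resource demand = 10

10


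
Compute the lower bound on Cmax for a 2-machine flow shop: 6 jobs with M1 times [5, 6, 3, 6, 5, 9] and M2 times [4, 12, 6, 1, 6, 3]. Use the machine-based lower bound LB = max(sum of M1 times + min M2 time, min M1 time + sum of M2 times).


LB1 = sum(M1 times) + min(M2 times) = 34 + 1 = 35
LB2 = min(M1 times) + sum(M2 times) = 3 + 32 = 35
Lower bound = max(LB1, LB2) = max(35, 35) = 35

35


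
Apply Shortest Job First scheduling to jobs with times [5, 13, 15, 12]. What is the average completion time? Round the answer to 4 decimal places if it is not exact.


SJF order (ascending): [5, 12, 13, 15]
Completion times:
  Job 1: burst=5, C=5
  Job 2: burst=12, C=17
  Job 3: burst=13, C=30
  Job 4: burst=15, C=45
Average completion = 97/4 = 24.25

24.25


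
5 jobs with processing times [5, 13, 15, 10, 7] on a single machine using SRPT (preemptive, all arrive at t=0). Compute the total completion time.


Since all jobs arrive at t=0, SRPT equals SPT ordering.
SPT order: [5, 7, 10, 13, 15]
Completion times:
  Job 1: p=5, C=5
  Job 2: p=7, C=12
  Job 3: p=10, C=22
  Job 4: p=13, C=35
  Job 5: p=15, C=50
Total completion time = 5 + 12 + 22 + 35 + 50 = 124

124


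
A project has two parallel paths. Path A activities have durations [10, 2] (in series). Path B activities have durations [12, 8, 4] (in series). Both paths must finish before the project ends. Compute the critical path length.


Path A total = 10 + 2 = 12
Path B total = 12 + 8 + 4 = 24
Critical path = longest path = max(12, 24) = 24

24


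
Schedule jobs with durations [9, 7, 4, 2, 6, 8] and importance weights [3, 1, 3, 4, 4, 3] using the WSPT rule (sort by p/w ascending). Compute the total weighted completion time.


Compute p/w ratios and sort ascending (WSPT): [(2, 4), (4, 3), (6, 4), (8, 3), (9, 3), (7, 1)]
Compute weighted completion times:
  Job (p=2,w=4): C=2, w*C=4*2=8
  Job (p=4,w=3): C=6, w*C=3*6=18
  Job (p=6,w=4): C=12, w*C=4*12=48
  Job (p=8,w=3): C=20, w*C=3*20=60
  Job (p=9,w=3): C=29, w*C=3*29=87
  Job (p=7,w=1): C=36, w*C=1*36=36
Total weighted completion time = 257

257


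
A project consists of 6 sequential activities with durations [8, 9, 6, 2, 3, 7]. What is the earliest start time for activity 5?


Activity 5 starts after activities 1 through 4 complete.
Predecessor durations: [8, 9, 6, 2]
ES = 8 + 9 + 6 + 2 = 25

25


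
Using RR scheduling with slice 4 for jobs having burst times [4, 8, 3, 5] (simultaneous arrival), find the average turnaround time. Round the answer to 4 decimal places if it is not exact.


Time quantum = 4
Execution trace:
  J1 runs 4 units, time = 4
  J2 runs 4 units, time = 8
  J3 runs 3 units, time = 11
  J4 runs 4 units, time = 15
  J2 runs 4 units, time = 19
  J4 runs 1 units, time = 20
Finish times: [4, 19, 11, 20]
Average turnaround = 54/4 = 13.5

13.5


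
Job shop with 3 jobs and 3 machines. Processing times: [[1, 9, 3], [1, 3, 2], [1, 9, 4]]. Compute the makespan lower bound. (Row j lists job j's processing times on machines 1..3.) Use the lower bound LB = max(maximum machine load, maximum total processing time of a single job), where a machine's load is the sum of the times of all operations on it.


Machine loads:
  Machine 1: 1 + 1 + 1 = 3
  Machine 2: 9 + 3 + 9 = 21
  Machine 3: 3 + 2 + 4 = 9
Max machine load = 21
Job totals:
  Job 1: 13
  Job 2: 6
  Job 3: 14
Max job total = 14
Lower bound = max(21, 14) = 21

21


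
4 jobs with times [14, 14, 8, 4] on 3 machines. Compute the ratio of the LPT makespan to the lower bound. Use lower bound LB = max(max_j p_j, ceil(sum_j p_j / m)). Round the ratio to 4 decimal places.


LPT order: [14, 14, 8, 4]
Machine loads after assignment: [14, 14, 12]
LPT makespan = 14
Lower bound = max(max_job, ceil(total/3)) = max(14, 14) = 14
Ratio = 14 / 14 = 1.0

1.0


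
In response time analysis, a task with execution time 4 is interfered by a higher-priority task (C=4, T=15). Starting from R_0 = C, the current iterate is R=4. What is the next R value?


R_next = C + ceil(R_prev / T_hp) * C_hp
ceil(4 / 15) = ceil(0.2667) = 1
Interference = 1 * 4 = 4
R_next = 4 + 4 = 8

8


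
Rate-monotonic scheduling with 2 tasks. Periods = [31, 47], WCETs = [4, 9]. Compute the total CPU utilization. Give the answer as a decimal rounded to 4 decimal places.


Compute individual utilizations (exact fractions):
  Task 1: C/T = 4/31 (approx. 0.129)
  Task 2: C/T = 9/47 (approx. 0.1915)
Total utilization U = 4/31 + 9/47 = 467/1457
Rounded to 4 decimal places: U = 0.3205
RM (Liu & Layland) bound for 2 tasks = 0.828427; compare with U = 467/1457 (approx. 0.320522)
U <= bound, so schedulable by RM sufficient condition.

0.3205


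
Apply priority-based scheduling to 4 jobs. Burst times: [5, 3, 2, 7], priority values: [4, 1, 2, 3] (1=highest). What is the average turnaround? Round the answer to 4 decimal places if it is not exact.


Sort by priority (ascending = highest first):
Order: [(1, 3), (2, 2), (3, 7), (4, 5)]
Completion times:
  Priority 1, burst=3, C=3
  Priority 2, burst=2, C=5
  Priority 3, burst=7, C=12
  Priority 4, burst=5, C=17
Average turnaround = 37/4 = 9.25

9.25


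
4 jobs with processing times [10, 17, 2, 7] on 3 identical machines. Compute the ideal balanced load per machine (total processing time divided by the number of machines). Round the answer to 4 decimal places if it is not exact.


Total processing time = 10 + 17 + 2 + 7 = 36
Number of machines = 3
Ideal balanced load = 36 / 3 = 12.0

12.0


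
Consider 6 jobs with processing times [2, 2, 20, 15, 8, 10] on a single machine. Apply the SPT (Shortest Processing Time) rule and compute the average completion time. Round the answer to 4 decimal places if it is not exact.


Sort jobs by processing time (SPT order): [2, 2, 8, 10, 15, 20]
Compute completion times sequentially:
  Job 1: processing = 2, completes at 2
  Job 2: processing = 2, completes at 4
  Job 3: processing = 8, completes at 12
  Job 4: processing = 10, completes at 22
  Job 5: processing = 15, completes at 37
  Job 6: processing = 20, completes at 57
Sum of completion times = 134
Average completion time = 134/6 = 22.3333

22.3333


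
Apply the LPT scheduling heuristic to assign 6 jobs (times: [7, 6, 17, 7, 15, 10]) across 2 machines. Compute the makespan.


Sort jobs in decreasing order (LPT): [17, 15, 10, 7, 7, 6]
Assign each job to the least loaded machine:
  Machine 1: jobs [17, 7, 7], load = 31
  Machine 2: jobs [15, 10, 6], load = 31
Makespan = max load = 31

31


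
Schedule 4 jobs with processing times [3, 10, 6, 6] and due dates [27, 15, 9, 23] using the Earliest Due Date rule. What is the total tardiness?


Sort by due date (EDD order): [(6, 9), (10, 15), (6, 23), (3, 27)]
Compute completion times and tardiness:
  Job 1: p=6, d=9, C=6, tardiness=max(0,6-9)=0
  Job 2: p=10, d=15, C=16, tardiness=max(0,16-15)=1
  Job 3: p=6, d=23, C=22, tardiness=max(0,22-23)=0
  Job 4: p=3, d=27, C=25, tardiness=max(0,25-27)=0
Total tardiness = 1

1


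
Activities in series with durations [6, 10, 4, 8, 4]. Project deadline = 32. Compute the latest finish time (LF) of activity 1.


LF(activity 1) = deadline - sum of successor durations
Successors: activities 2 through 5 with durations [10, 4, 8, 4]
Sum of successor durations = 26
LF = 32 - 26 = 6

6


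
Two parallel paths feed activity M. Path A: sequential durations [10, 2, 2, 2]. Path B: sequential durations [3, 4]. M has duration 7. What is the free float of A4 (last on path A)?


ES(A4) = sum of predecessors on chain A = 14
EF(A4) = ES + duration = 14 + 2 = 16
Successor of A4 is M. ES(M) = max(sum(A), sum(B)) = max(16, 7) = 16
Free float = ES(successor) - EF(current) = 16 - 16 = 0

0


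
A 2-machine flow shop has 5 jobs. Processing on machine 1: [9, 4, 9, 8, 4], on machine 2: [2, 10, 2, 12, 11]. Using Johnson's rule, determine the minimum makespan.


Apply Johnson's rule:
  Group 1 (a <= b): [(2, 4, 10), (5, 4, 11), (4, 8, 12)]
  Group 2 (a > b): [(1, 9, 2), (3, 9, 2)]
Optimal job order: [2, 5, 4, 1, 3]
Schedule:
  Job 2: M1 done at 4, M2 done at 14
  Job 5: M1 done at 8, M2 done at 25
  Job 4: M1 done at 16, M2 done at 37
  Job 1: M1 done at 25, M2 done at 39
  Job 3: M1 done at 34, M2 done at 41
Makespan = 41

41


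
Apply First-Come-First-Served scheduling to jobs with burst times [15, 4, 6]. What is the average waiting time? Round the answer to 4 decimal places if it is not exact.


FCFS order (as given): [15, 4, 6]
Waiting times:
  Job 1: wait = 0
  Job 2: wait = 15
  Job 3: wait = 19
Sum of waiting times = 34
Average waiting time = 34/3 = 11.3333

11.3333


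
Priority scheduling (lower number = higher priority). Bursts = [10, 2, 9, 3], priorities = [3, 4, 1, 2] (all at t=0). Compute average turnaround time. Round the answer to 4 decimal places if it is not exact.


Sort by priority (ascending = highest first):
Order: [(1, 9), (2, 3), (3, 10), (4, 2)]
Completion times:
  Priority 1, burst=9, C=9
  Priority 2, burst=3, C=12
  Priority 3, burst=10, C=22
  Priority 4, burst=2, C=24
Average turnaround = 67/4 = 16.75

16.75


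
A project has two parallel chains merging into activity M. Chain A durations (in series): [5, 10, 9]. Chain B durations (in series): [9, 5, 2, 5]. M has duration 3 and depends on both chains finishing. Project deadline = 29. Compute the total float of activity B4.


Forward pass: ES(B4) = sum of predecessors on chain B = 16
EF = ES + duration = 16 + 5 = 21
Backward pass: LF(M) = deadline = 29; LS(M) = 29 - 3 = 26
LF(B4) = LS(M) - sum(successors on chain B) = 26 - 0 = 26
LS = LF - duration = 26 - 5 = 21
Total float = LS - ES = 21 - 16 = 5

5


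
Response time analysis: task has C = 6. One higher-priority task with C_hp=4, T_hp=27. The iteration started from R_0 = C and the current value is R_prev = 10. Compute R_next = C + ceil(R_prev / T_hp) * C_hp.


R_next = C + ceil(R_prev / T_hp) * C_hp
ceil(10 / 27) = ceil(0.3704) = 1
Interference = 1 * 4 = 4
R_next = 6 + 4 = 10
R_next = R_prev, so the iteration has converged (response time = 10).

10


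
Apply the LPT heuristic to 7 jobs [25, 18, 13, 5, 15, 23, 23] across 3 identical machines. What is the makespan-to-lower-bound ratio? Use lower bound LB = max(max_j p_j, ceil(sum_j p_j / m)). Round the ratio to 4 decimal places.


LPT order: [25, 23, 23, 18, 15, 13, 5]
Machine loads after assignment: [43, 41, 38]
LPT makespan = 43
Lower bound = max(max_job, ceil(total/3)) = max(25, 41) = 41
Ratio = 43 / 41 = 1.0488

1.0488


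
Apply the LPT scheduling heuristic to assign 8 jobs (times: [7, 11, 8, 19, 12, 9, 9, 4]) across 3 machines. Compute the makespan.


Sort jobs in decreasing order (LPT): [19, 12, 11, 9, 9, 8, 7, 4]
Assign each job to the least loaded machine:
  Machine 1: jobs [19, 8], load = 27
  Machine 2: jobs [12, 9, 4], load = 25
  Machine 3: jobs [11, 9, 7], load = 27
Makespan = max load = 27

27


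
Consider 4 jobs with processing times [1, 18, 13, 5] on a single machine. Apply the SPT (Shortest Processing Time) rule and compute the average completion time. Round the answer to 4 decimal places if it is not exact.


Sort jobs by processing time (SPT order): [1, 5, 13, 18]
Compute completion times sequentially:
  Job 1: processing = 1, completes at 1
  Job 2: processing = 5, completes at 6
  Job 3: processing = 13, completes at 19
  Job 4: processing = 18, completes at 37
Sum of completion times = 63
Average completion time = 63/4 = 15.75

15.75


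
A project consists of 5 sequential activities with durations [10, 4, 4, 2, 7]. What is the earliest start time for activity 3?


Activity 3 starts after activities 1 through 2 complete.
Predecessor durations: [10, 4]
ES = 10 + 4 = 14

14


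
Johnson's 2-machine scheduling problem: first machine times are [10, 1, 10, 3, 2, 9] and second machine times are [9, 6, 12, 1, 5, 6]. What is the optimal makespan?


Apply Johnson's rule:
  Group 1 (a <= b): [(2, 1, 6), (5, 2, 5), (3, 10, 12)]
  Group 2 (a > b): [(1, 10, 9), (6, 9, 6), (4, 3, 1)]
Optimal job order: [2, 5, 3, 1, 6, 4]
Schedule:
  Job 2: M1 done at 1, M2 done at 7
  Job 5: M1 done at 3, M2 done at 12
  Job 3: M1 done at 13, M2 done at 25
  Job 1: M1 done at 23, M2 done at 34
  Job 6: M1 done at 32, M2 done at 40
  Job 4: M1 done at 35, M2 done at 41
Makespan = 41

41


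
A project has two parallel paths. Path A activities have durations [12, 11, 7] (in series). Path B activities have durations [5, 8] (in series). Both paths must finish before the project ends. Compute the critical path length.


Path A total = 12 + 11 + 7 = 30
Path B total = 5 + 8 = 13
Critical path = longest path = max(30, 13) = 30

30


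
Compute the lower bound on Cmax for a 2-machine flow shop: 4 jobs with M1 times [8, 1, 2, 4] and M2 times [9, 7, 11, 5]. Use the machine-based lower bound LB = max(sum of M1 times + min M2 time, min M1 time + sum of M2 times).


LB1 = sum(M1 times) + min(M2 times) = 15 + 5 = 20
LB2 = min(M1 times) + sum(M2 times) = 1 + 32 = 33
Lower bound = max(LB1, LB2) = max(20, 33) = 33

33


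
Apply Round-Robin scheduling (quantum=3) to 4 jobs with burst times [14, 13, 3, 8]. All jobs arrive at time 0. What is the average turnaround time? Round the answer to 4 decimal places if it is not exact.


Time quantum = 3
Execution trace:
  J1 runs 3 units, time = 3
  J2 runs 3 units, time = 6
  J3 runs 3 units, time = 9
  J4 runs 3 units, time = 12
  J1 runs 3 units, time = 15
  J2 runs 3 units, time = 18
  J4 runs 3 units, time = 21
  J1 runs 3 units, time = 24
  J2 runs 3 units, time = 27
  J4 runs 2 units, time = 29
  J1 runs 3 units, time = 32
  J2 runs 3 units, time = 35
  J1 runs 2 units, time = 37
  J2 runs 1 units, time = 38
Finish times: [37, 38, 9, 29]
Average turnaround = 113/4 = 28.25

28.25


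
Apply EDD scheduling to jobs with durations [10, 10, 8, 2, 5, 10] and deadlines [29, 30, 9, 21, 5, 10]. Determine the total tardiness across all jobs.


Sort by due date (EDD order): [(5, 5), (8, 9), (10, 10), (2, 21), (10, 29), (10, 30)]
Compute completion times and tardiness:
  Job 1: p=5, d=5, C=5, tardiness=max(0,5-5)=0
  Job 2: p=8, d=9, C=13, tardiness=max(0,13-9)=4
  Job 3: p=10, d=10, C=23, tardiness=max(0,23-10)=13
  Job 4: p=2, d=21, C=25, tardiness=max(0,25-21)=4
  Job 5: p=10, d=29, C=35, tardiness=max(0,35-29)=6
  Job 6: p=10, d=30, C=45, tardiness=max(0,45-30)=15
Total tardiness = 42

42


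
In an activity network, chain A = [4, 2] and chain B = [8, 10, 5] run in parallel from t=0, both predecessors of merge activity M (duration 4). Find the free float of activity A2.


ES(A2) = sum of predecessors on chain A = 4
EF(A2) = ES + duration = 4 + 2 = 6
Successor of A2 is M. ES(M) = max(sum(A), sum(B)) = max(6, 23) = 23
Free float = ES(successor) - EF(current) = 23 - 6 = 17

17


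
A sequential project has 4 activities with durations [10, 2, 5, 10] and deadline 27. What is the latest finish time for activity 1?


LF(activity 1) = deadline - sum of successor durations
Successors: activities 2 through 4 with durations [2, 5, 10]
Sum of successor durations = 17
LF = 27 - 17 = 10

10


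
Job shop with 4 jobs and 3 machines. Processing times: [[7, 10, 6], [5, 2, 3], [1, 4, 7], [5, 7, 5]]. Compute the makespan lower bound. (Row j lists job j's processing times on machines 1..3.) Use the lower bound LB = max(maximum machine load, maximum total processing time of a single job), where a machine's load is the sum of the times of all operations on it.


Machine loads:
  Machine 1: 7 + 5 + 1 + 5 = 18
  Machine 2: 10 + 2 + 4 + 7 = 23
  Machine 3: 6 + 3 + 7 + 5 = 21
Max machine load = 23
Job totals:
  Job 1: 23
  Job 2: 10
  Job 3: 12
  Job 4: 17
Max job total = 23
Lower bound = max(23, 23) = 23

23


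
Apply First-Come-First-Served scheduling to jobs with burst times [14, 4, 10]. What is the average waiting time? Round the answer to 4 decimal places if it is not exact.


FCFS order (as given): [14, 4, 10]
Waiting times:
  Job 1: wait = 0
  Job 2: wait = 14
  Job 3: wait = 18
Sum of waiting times = 32
Average waiting time = 32/3 = 10.6667

10.6667


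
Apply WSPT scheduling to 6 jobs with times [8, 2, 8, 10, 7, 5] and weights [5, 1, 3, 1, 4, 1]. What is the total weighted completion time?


Compute p/w ratios and sort ascending (WSPT): [(8, 5), (7, 4), (2, 1), (8, 3), (5, 1), (10, 1)]
Compute weighted completion times:
  Job (p=8,w=5): C=8, w*C=5*8=40
  Job (p=7,w=4): C=15, w*C=4*15=60
  Job (p=2,w=1): C=17, w*C=1*17=17
  Job (p=8,w=3): C=25, w*C=3*25=75
  Job (p=5,w=1): C=30, w*C=1*30=30
  Job (p=10,w=1): C=40, w*C=1*40=40
Total weighted completion time = 262

262


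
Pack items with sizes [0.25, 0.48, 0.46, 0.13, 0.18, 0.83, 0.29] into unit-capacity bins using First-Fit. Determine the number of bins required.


Place items sequentially using First-Fit:
  Item 0.25 -> new Bin 1
  Item 0.48 -> Bin 1 (now 0.73)
  Item 0.46 -> new Bin 2
  Item 0.13 -> Bin 1 (now 0.86)
  Item 0.18 -> Bin 2 (now 0.64)
  Item 0.83 -> new Bin 3
  Item 0.29 -> Bin 2 (now 0.93)
Total bins used = 3

3


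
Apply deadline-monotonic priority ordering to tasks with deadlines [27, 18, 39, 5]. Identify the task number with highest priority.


Sort tasks by relative deadline (ascending):
  Task 4: deadline = 5
  Task 2: deadline = 18
  Task 1: deadline = 27
  Task 3: deadline = 39
Priority order (highest first): [4, 2, 1, 3]
Highest priority task = 4

4


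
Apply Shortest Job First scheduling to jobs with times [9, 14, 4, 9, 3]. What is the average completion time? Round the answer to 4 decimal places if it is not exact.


SJF order (ascending): [3, 4, 9, 9, 14]
Completion times:
  Job 1: burst=3, C=3
  Job 2: burst=4, C=7
  Job 3: burst=9, C=16
  Job 4: burst=9, C=25
  Job 5: burst=14, C=39
Average completion = 90/5 = 18.0

18.0


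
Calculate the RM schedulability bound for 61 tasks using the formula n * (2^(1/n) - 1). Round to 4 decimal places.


Compute 2^(1/61) = 1.0114278734
Subtract 1: 1.0114278734 - 1 = 0.0114278734
Multiply by n: 61 * 0.0114278734 = 0.6971002774
Round to 4 dp: 0.6971

0.6971


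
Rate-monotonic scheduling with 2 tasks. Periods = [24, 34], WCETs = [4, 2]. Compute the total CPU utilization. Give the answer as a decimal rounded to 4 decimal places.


Compute individual utilizations (exact fractions):
  Task 1: C/T = 4/24 = 1/6 (approx. 0.1667)
  Task 2: C/T = 2/34 = 1/17 (approx. 0.0588)
Total utilization U = 1/6 + 1/17 = 23/102
Rounded to 4 decimal places: U = 0.2255
RM (Liu & Layland) bound for 2 tasks = 0.828427; compare with U = 23/102 (approx. 0.225490)
U <= bound, so schedulable by RM sufficient condition.

0.2255


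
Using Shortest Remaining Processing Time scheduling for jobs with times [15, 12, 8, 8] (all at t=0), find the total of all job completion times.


Since all jobs arrive at t=0, SRPT equals SPT ordering.
SPT order: [8, 8, 12, 15]
Completion times:
  Job 1: p=8, C=8
  Job 2: p=8, C=16
  Job 3: p=12, C=28
  Job 4: p=15, C=43
Total completion time = 8 + 16 + 28 + 43 = 95

95


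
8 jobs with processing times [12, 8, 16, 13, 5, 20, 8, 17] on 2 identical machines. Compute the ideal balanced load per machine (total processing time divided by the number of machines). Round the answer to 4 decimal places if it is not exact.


Total processing time = 12 + 8 + 16 + 13 + 5 + 20 + 8 + 17 = 99
Number of machines = 2
Ideal balanced load = 99 / 2 = 49.5

49.5


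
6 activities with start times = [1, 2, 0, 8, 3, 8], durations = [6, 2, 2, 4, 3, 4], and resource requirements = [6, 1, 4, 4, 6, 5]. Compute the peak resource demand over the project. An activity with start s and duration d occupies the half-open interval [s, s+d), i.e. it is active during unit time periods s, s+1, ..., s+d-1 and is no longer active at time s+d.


Each activity i is active on [start_i, start_i + duration_i).
Compute total resource usage per time slot:
  t=0: active resources = [4], total = 4
  t=1: active resources = [6, 4], total = 10
  t=2: active resources = [6, 1], total = 7
  t=3: active resources = [6, 1, 6], total = 13
  t=4: active resources = [6, 6], total = 12
  t=5: active resources = [6, 6], total = 12
  t=6: active resources = [6], total = 6
  t=7: active resources = [], total = 0
  t=8: active resources = [4, 5], total = 9
  t=9: active resources = [4, 5], total = 9
  t=10: active resources = [4, 5], total = 9
  t=11: active resources = [4, 5], total = 9
Peak resource demand = 13

13


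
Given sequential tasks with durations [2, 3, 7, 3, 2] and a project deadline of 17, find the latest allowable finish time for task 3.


LF(activity 3) = deadline - sum of successor durations
Successors: activities 4 through 5 with durations [3, 2]
Sum of successor durations = 5
LF = 17 - 5 = 12

12


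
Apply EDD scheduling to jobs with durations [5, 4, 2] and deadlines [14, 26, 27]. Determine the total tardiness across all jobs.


Sort by due date (EDD order): [(5, 14), (4, 26), (2, 27)]
Compute completion times and tardiness:
  Job 1: p=5, d=14, C=5, tardiness=max(0,5-14)=0
  Job 2: p=4, d=26, C=9, tardiness=max(0,9-26)=0
  Job 3: p=2, d=27, C=11, tardiness=max(0,11-27)=0
Total tardiness = 0

0


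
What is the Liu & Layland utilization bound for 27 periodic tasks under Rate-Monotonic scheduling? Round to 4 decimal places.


Compute 2^(1/27) = 1.0260044847
Subtract 1: 1.0260044847 - 1 = 0.0260044847
Multiply by n: 27 * 0.0260044847 = 0.7021210869
Round to 4 dp: 0.7021

0.7021


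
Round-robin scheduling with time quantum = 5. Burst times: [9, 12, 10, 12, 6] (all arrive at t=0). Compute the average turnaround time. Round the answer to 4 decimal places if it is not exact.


Time quantum = 5
Execution trace:
  J1 runs 5 units, time = 5
  J2 runs 5 units, time = 10
  J3 runs 5 units, time = 15
  J4 runs 5 units, time = 20
  J5 runs 5 units, time = 25
  J1 runs 4 units, time = 29
  J2 runs 5 units, time = 34
  J3 runs 5 units, time = 39
  J4 runs 5 units, time = 44
  J5 runs 1 units, time = 45
  J2 runs 2 units, time = 47
  J4 runs 2 units, time = 49
Finish times: [29, 47, 39, 49, 45]
Average turnaround = 209/5 = 41.8

41.8
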